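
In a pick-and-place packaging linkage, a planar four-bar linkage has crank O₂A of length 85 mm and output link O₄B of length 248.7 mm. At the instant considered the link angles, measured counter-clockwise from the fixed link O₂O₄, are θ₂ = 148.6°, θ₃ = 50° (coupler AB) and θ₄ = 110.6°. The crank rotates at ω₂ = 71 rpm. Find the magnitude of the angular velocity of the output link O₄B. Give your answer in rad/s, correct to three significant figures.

ω₂ = 7.435 rad/s (from 71 rpm).
Differentiating the loop-closure r₂e^{iθ₂}+r₃e^{iθ₃}=r₁+r₄e^{iθ₄} gives r₂ω₂e^{iθ₂}+r₃ω₃e^{iθ₃}=r₄ω₄e^{iθ₄}.
Eliminating the other unknown: ω₄ = r₂ω₂ sin(θ₂−θ₃) / [r₄ sin(θ₄−θ₃)].
Numerator sine = +0.98876; denominator sine = +0.87121.
Result = 0.085·7.435·(+0.98876) / (0.2487·(+0.87121)) = +2.884 rad/s; magnitude 2.884 rad/s.

2.88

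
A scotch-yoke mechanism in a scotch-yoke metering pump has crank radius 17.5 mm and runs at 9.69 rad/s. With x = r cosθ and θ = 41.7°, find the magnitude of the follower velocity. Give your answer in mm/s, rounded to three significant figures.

113

ω = 9.69 rad/s
x = r cosθ ⇒ ẋ = −rω sinθ.
|v| = rω|sinθ| = 0.0175·9.69·|sin 41.7°| = 0.11281 m/s = 112.81 mm/s.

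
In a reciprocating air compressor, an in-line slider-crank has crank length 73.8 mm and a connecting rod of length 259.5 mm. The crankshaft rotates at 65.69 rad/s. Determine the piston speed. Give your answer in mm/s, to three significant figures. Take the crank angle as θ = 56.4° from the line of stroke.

ω = 65.69 rad/s
For an in-line slider-crank, x = r cosθ + √(L² − r² sin²θ), so v = −rω sinθ·[1 + r cosθ/√(L² − r² sin²θ)].
With r = 0.0738 m, L = 0.2595 m, θ = 56.4°: √(L² − r² sin²θ) = 0.25211 m.
v = −0.0738·65.69·0.83292·[1 + 0.0738·0.55339/0.25211] = -4.692 m/s.
|v| = 4.692 m/s = 4692 mm/s.

4690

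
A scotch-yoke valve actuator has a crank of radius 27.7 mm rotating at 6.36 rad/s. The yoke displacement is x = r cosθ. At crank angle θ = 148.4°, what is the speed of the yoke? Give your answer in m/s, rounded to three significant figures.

0.0923

ω = 6.36 rad/s
x = r cosθ ⇒ ẋ = −rω sinθ.
|v| = rω|sinθ| = 0.0277·6.36·|sin 148.4°| = 0.092312 m/s.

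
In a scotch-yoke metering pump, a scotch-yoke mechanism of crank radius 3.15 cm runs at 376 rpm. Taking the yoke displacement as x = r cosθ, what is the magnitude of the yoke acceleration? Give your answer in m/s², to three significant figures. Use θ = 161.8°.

ω = 39.37 rad/s (from 376 rpm).
x = r cosθ ⇒ ẍ = −rω² cosθ (ω constant).
|a| = rω²|cosθ| = 0.0315·(39.37)²·|cos 161.8°| = 46.393 m/s².

46.4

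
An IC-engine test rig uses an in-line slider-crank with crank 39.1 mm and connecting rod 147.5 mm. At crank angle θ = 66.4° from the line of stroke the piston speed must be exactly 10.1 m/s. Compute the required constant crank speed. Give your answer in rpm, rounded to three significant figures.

For an in-line slider-crank, |v_piston| = rω|sinθ|·[1 + r cosθ/√(L² − r² sin²θ)].
With r = 0.0391 m, L = 0.1475 m, θ = 66.4°: the bracketed kinematic factor |dx/dθ| = 0.03975 m.
ω = v/|dx/dθ| = 10.1/0.03975 = 254.09 rad/s.
N = 60ω/(2π) = 2426.4 rpm.

2430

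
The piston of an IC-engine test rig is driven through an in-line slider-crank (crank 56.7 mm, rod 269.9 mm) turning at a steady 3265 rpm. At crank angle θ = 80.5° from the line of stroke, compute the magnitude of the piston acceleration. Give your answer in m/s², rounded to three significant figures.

250

ω = 2π·3265/60 = 341.9 rad/s
x(θ) = r cosθ + √(L² − r² sin²θ); with ω constant, a = ω²·d²x/dθ².
d²x/dθ² = −r cosθ − r²(cos2θ)/√u − r⁴ sin²2θ/(4u^{3/2}),  u = L² − r² sin²θ = 0.0697187 m².
Substituting r = 0.0567 m, L = 0.2699 m, θ = 80.5°: d²x/dθ² = +0.0021392 m.
a = ω²·d²x/dθ² = (341.9)²·(+0.0021392) = +250.08 m/s²;  |a| = 250.08 m/s².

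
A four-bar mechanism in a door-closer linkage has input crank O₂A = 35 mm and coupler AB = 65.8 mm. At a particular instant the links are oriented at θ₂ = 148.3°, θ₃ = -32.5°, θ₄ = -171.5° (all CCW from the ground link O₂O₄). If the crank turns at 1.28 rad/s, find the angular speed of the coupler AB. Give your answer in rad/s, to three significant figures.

0.670

ω₂ = 1.28 rad/s
Differentiating the loop-closure r₂e^{iθ₂}+r₃e^{iθ₃}=r₁+r₄e^{iθ₄} gives r₂ω₂e^{iθ₂}+r₃ω₃e^{iθ₃}=r₄ω₄e^{iθ₄}.
Eliminating the other unknown: ω₃ = r₂ω₂ sin(θ₄−θ₂) / [r₃ sin(θ₃−θ₄)].
Numerator sine = +0.64546; denominator sine = +0.65606.
Result = 0.035·1.28·(+0.64546) / (0.0658·(+0.65606)) = +0.66985 rad/s; magnitude 0.66985 rad/s.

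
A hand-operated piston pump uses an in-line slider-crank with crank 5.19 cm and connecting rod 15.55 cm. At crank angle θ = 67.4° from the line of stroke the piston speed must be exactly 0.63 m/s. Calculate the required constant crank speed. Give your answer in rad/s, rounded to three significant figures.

11.6

For an in-line slider-crank, |v_piston| = rω|sinθ|·[1 + r cosθ/√(L² − r² sin²θ)].
With r = 0.0519 m, L = 0.1555 m, θ = 67.4°: the bracketed kinematic factor |dx/dθ| = 0.054375 m.
ω = v/|dx/dθ| = 0.63/0.054375 = 11.586 rad/s.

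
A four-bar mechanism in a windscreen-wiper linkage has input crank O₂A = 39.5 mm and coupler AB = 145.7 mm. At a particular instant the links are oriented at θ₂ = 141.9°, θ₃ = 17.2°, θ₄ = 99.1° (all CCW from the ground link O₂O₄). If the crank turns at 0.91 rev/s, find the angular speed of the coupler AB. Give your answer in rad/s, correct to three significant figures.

ω₂ = 5.718 rad/s (from 0.91 rev/s).
Differentiating the loop-closure r₂e^{iθ₂}+r₃e^{iθ₃}=r₁+r₄e^{iθ₄} gives r₂ω₂e^{iθ₂}+r₃ω₃e^{iθ₃}=r₄ω₄e^{iθ₄}.
Eliminating the other unknown: ω₃ = r₂ω₂ sin(θ₄−θ₂) / [r₃ sin(θ₃−θ₄)].
Numerator sine = -0.67944; denominator sine = -0.99002.
Result = 0.0395·5.718·(-0.67944) / (0.1457·(-0.99002)) = +1.0638 rad/s; magnitude 1.0638 rad/s.

1.06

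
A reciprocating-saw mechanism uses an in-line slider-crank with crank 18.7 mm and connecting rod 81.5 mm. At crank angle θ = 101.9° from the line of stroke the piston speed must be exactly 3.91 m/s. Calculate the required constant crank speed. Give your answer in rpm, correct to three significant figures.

For an in-line slider-crank, |v_piston| = rω|sinθ|·[1 + r cosθ/√(L² − r² sin²θ)].
With r = 0.0187 m, L = 0.0815 m, θ = 101.9°: the bracketed kinematic factor |dx/dθ| = 0.01741 m.
ω = v/|dx/dθ| = 3.91/0.01741 = 224.59 rad/s.
N = 60ω/(2π) = 2144.7 rpm.

2140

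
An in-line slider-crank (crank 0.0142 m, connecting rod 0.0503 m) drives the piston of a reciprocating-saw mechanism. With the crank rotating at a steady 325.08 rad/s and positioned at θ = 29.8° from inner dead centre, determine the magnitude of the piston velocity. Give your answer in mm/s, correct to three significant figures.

2860

ω = 325.1 rad/s
For an in-line slider-crank, x = r cosθ + √(L² − r² sin²θ), so v = −rω sinθ·[1 + r cosθ/√(L² − r² sin²θ)].
With r = 0.0142 m, L = 0.0503 m, θ = 29.8°: √(L² − r² sin²θ) = 0.049802 m.
v = −0.0142·325.1·0.49697·[1 + 0.0142·0.86777/0.049802] = -2.8617 m/s.
|v| = 2.8617 m/s = 2861.7 mm/s.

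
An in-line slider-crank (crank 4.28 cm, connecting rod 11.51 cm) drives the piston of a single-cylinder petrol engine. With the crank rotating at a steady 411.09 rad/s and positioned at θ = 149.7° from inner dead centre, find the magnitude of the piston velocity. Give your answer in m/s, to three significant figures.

5.98

ω = 411.1 rad/s
For an in-line slider-crank, x = r cosθ + √(L² − r² sin²θ), so v = −rω sinθ·[1 + r cosθ/√(L² − r² sin²θ)].
With r = 0.0428 m, L = 0.1151 m, θ = 149.7°: √(L² − r² sin²θ) = 0.11306 m.
v = −0.0428·411.1·0.50453·[1 + 0.0428·-0.86340/0.11306] = -5.9755 m/s.
|v| = 5.9755 m/s.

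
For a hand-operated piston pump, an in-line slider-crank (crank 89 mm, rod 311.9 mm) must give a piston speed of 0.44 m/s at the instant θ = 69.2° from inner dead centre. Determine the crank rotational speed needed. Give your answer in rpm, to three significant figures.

45.7

For an in-line slider-crank, |v_piston| = rω|sinθ|·[1 + r cosθ/√(L² − r² sin²θ)].
With r = 0.089 m, L = 0.3119 m, θ = 69.2°: the bracketed kinematic factor |dx/dθ| = 0.091947 m.
ω = v/|dx/dθ| = 0.44/0.091947 = 4.7854 rad/s.
N = 60ω/(2π) = 45.697 rpm.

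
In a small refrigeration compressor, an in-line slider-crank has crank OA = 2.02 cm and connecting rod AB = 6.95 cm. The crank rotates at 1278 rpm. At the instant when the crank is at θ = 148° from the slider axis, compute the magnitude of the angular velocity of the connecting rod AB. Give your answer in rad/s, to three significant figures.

33.4

ω = 133.8 rad/s (converted from 1278 rpm).
The rod makes angle φ with the slider axis where L sinφ = r sinθ; differentiating, L cosφ·φ̇ = r ω cosθ.
L cosφ = √(L² − r² sin²θ) = 0.068671 m.
|ω_rod| = r ω |cosθ| / √(L² − r² sin²θ) = 0.0202·133.8·0.84805/0.068671 = 33.386 rad/s.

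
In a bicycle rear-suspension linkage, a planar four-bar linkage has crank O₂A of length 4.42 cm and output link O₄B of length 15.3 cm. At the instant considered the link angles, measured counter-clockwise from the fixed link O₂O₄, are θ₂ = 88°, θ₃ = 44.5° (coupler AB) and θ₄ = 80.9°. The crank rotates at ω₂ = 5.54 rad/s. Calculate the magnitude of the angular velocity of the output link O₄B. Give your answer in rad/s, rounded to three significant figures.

1.86

ω₂ = 5.54 rad/s
Differentiating the loop-closure r₂e^{iθ₂}+r₃e^{iθ₃}=r₁+r₄e^{iθ₄} gives r₂ω₂e^{iθ₂}+r₃ω₃e^{iθ₃}=r₄ω₄e^{iθ₄}.
Eliminating the other unknown: ω₄ = r₂ω₂ sin(θ₂−θ₃) / [r₄ sin(θ₄−θ₃)].
Numerator sine = +0.68835; denominator sine = +0.59342.
Result = 0.0442·5.54·(+0.68835) / (0.153·(+0.59342)) = +1.8565 rad/s; magnitude 1.8565 rad/s.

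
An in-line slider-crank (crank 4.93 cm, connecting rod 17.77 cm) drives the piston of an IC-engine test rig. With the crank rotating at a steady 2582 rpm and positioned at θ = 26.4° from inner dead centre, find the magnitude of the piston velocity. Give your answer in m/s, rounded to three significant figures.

ω = 2π·2582/60 = 270.4 rad/s
For an in-line slider-crank, x = r cosθ + √(L² − r² sin²θ), so v = −rω sinθ·[1 + r cosθ/√(L² − r² sin²θ)].
With r = 0.0493 m, L = 0.1777 m, θ = 26.4°: √(L² − r² sin²θ) = 0.17634 m.
v = −0.0493·270.4·0.44464·[1 + 0.0493·0.89571/0.17634] = -7.4112 m/s.
|v| = 7.4112 m/s.

7.41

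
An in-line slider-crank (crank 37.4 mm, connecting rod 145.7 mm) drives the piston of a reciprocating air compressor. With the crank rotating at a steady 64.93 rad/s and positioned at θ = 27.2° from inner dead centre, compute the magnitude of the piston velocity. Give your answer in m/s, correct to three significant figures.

1.37

ω = 64.93 rad/s
For an in-line slider-crank, x = r cosθ + √(L² − r² sin²θ), so v = −rω sinθ·[1 + r cosθ/√(L² − r² sin²θ)].
With r = 0.0374 m, L = 0.1457 m, θ = 27.2°: √(L² − r² sin²θ) = 0.14469 m.
v = −0.0374·64.93·0.45710·[1 + 0.0374·0.88942/0.14469] = -1.3652 m/s.
|v| = 1.3652 m/s.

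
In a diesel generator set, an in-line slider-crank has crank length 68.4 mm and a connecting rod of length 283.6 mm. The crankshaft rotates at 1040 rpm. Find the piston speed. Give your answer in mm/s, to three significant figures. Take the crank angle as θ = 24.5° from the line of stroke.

ω = 2π·1040/60 = 108.9 rad/s
For an in-line slider-crank, x = r cosθ + √(L² − r² sin²θ), so v = −rω sinθ·[1 + r cosθ/√(L² − r² sin²θ)].
With r = 0.0684 m, L = 0.2836 m, θ = 24.5°: √(L² − r² sin²θ) = 0.28218 m.
v = −0.0684·108.9·0.41469·[1 + 0.0684·0.90996/0.28218] = -3.7706 m/s.
|v| = 3.7706 m/s = 3770.6 mm/s.

3770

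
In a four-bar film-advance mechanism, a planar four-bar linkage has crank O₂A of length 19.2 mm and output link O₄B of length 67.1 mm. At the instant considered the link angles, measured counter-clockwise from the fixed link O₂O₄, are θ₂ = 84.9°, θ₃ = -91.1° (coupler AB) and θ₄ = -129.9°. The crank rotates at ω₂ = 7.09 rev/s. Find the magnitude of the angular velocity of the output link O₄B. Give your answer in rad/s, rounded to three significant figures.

1.42

ω₂ = 44.55 rad/s (from 7.09 rev/s).
Differentiating the loop-closure r₂e^{iθ₂}+r₃e^{iθ₃}=r₁+r₄e^{iθ₄} gives r₂ω₂e^{iθ₂}+r₃ω₃e^{iθ₃}=r₄ω₄e^{iθ₄}.
Eliminating the other unknown: ω₄ = r₂ω₂ sin(θ₂−θ₃) / [r₄ sin(θ₄−θ₃)].
Numerator sine = +0.06976; denominator sine = -0.62660.
Result = 0.0192·44.55·(+0.06976) / (0.0671·(-0.62660)) = -1.419 rad/s; magnitude 1.419 rad/s.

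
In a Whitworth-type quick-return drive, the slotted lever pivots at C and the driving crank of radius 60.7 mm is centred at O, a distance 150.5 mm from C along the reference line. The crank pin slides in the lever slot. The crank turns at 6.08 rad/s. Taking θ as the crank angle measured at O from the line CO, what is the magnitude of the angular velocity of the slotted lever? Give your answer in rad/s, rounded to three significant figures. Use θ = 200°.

3.25

ω = 6.08 rad/s
Crank pin A relative to C: A = (d + r cosθ, r sinθ); lever angle φ = atan2(r sinθ, d + r cosθ).
Differentiating tanφ: φ̇ = rω(d cosθ + r)/(d² + r² + 2dr cosθ).
d² + r² + 2dr cosθ = |CA|² = 0.0091659 m²;  d cosθ + r = -0.080724 m.
|ω_lever| = |0.0607·6.08·-0.080724| / 0.0091659 = 3.2503 rad/s.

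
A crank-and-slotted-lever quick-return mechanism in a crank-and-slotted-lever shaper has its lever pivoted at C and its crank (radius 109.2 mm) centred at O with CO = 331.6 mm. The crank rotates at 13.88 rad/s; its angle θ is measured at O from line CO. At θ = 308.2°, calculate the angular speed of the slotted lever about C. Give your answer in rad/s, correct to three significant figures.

ω = 13.88 rad/s
Crank pin A relative to C: A = (d + r cosθ, r sinθ); lever angle φ = atan2(r sinθ, d + r cosθ).
Differentiating tanφ: φ̇ = rω(d cosθ + r)/(d² + r² + 2dr cosθ).
d² + r² + 2dr cosθ = |CA|² = 0.166669 m²;  d cosθ + r = +0.31426 m.
|ω_lever| = |0.1092·13.88·+0.31426| / 0.166669 = 2.8579 rad/s.

2.86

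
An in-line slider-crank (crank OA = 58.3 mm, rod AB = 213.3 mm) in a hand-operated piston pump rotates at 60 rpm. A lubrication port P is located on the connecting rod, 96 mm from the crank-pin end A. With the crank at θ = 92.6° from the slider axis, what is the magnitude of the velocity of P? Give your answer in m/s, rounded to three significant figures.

ω = 6.283 rad/s.  Crank-pin speed |V_A| = rω = 0.36631 m/s, perpendicular to OA.
Rod angle: sinφ = −(r/L) sinθ ⇒ φ = -15.845°; ω_rod = −rω cosθ/√(L²−r²sin²θ) = +0.080981 rad/s.
V_P = V_A + ω_rod × AP, with AP = 0.096 m along the rod.
Components: V_Px = −rω sinθ − a·ω_rod·sinφ = -0.36381 m/s;  V_Py = rω cosθ + a·ω_rod·cosφ = -0.0091381 m/s.
|V_P| = √(V_Px² + V_Py²) = 0.36392 m/s.

0.364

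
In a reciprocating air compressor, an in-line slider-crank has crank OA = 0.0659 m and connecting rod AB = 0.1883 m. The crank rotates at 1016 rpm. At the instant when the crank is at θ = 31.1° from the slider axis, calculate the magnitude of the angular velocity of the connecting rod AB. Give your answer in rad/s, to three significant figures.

32.4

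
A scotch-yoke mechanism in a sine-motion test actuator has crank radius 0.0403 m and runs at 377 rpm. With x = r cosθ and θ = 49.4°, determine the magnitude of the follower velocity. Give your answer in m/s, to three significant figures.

ω = 39.48 rad/s (from 377 rpm).
x = r cosθ ⇒ ẋ = −rω sinθ.
|v| = rω|sinθ| = 0.0403·39.48·|sin 49.4°| = 1.208 m/s.

1.21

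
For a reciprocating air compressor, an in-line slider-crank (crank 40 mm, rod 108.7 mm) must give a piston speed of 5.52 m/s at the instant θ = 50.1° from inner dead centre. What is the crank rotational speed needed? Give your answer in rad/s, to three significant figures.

For an in-line slider-crank, |v_piston| = rω|sinθ|·[1 + r cosθ/√(L² − r² sin²θ)].
With r = 0.04 m, L = 0.1087 m, θ = 50.1°: the bracketed kinematic factor |dx/dθ| = 0.038237 m.
ω = v/|dx/dθ| = 5.52/0.038237 = 144.36 rad/s.

144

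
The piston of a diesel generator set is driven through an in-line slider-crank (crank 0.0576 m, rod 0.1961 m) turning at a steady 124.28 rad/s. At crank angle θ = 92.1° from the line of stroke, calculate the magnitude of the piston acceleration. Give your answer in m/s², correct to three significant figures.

305

ω = 124.3 rad/s
x(θ) = r cosθ + √(L² − r² sin²θ); with ω constant, a = ω²·d²x/dθ².
d²x/dθ² = −r cosθ − r²(cos2θ)/√u − r⁴ sin²2θ/(4u^{3/2}),  u = L² − r² sin²θ = 0.0351419 m².
Substituting r = 0.0576 m, L = 0.1961 m, θ = 92.1°: d²x/dθ² = +0.019759 m.
a = ω²·d²x/dθ² = (124.3)²·(+0.019759) = +305.19 m/s²;  |a| = 305.19 m/s².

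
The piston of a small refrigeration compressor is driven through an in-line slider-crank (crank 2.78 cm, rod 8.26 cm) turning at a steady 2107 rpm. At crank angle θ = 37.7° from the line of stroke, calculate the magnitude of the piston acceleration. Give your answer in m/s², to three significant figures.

1200

ω = 2π·2107/60 = 220.6 rad/s
x(θ) = r cosθ + √(L² − r² sin²θ); with ω constant, a = ω²·d²x/dθ².
d²x/dθ² = −r cosθ − r²(cos2θ)/√u − r⁴ sin²2θ/(4u^{3/2}),  u = L² − r² sin²θ = 0.00653374 m².
Substituting r = 0.0278 m, L = 0.0826 m, θ = 37.7°: d²x/dθ² = -0.024671 m.
a = ω²·d²x/dθ² = (220.6)²·(-0.024671) = -1201.1 m/s²;  |a| = 1201.1 m/s².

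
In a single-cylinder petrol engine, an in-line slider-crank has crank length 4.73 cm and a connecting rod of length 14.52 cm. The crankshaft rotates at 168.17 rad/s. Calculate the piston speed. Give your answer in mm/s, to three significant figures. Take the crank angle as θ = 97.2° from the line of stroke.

7550

ω = 168.2 rad/s
For an in-line slider-crank, x = r cosθ + √(L² − r² sin²θ), so v = −rω sinθ·[1 + r cosθ/√(L² − r² sin²θ)].
With r = 0.0473 m, L = 0.1452 m, θ = 97.2°: √(L² − r² sin²θ) = 0.13741 m.
v = −0.0473·168.2·0.99211·[1 + 0.0473·-0.12533/0.13741] = -7.5512 m/s.
|v| = 7.5512 m/s = 7551.2 mm/s.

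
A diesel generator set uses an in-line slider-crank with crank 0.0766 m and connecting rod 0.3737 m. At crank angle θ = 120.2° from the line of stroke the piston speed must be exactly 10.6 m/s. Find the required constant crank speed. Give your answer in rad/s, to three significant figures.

179

For an in-line slider-crank, |v_piston| = rω|sinθ|·[1 + r cosθ/√(L² − r² sin²θ)].
With r = 0.0766 m, L = 0.3737 m, θ = 120.2°: the bracketed kinematic factor |dx/dθ| = 0.059268 m.
ω = v/|dx/dθ| = 10.6/0.059268 = 178.85 rad/s.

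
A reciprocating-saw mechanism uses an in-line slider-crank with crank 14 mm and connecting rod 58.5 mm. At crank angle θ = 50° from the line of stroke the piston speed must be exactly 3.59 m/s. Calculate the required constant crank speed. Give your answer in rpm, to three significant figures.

For an in-line slider-crank, |v_piston| = rω|sinθ|·[1 + r cosθ/√(L² − r² sin²θ)].
With r = 0.014 m, L = 0.0585 m, θ = 50°: the bracketed kinematic factor |dx/dθ| = 0.012403 m.
ω = v/|dx/dθ| = 3.59/0.012403 = 289.45 rad/s.
N = 60ω/(2π) = 2764 rpm.

2760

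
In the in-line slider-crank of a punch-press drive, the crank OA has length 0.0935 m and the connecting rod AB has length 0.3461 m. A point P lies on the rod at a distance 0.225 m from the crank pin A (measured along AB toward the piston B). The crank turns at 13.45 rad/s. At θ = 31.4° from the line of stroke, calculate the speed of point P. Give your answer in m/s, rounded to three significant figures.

0.843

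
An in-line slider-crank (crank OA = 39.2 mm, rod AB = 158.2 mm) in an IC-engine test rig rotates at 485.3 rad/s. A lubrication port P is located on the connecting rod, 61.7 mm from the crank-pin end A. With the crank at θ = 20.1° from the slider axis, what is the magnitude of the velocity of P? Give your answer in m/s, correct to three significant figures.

ω = 485.3 rad/s.  Crank-pin speed |V_A| = rω = 19.024 m/s, perpendicular to OA.
Rod angle: sinφ = −(r/L) sinθ ⇒ φ = -4.885°; ω_rod = −rω cosθ/√(L²−r²sin²θ) = -113.34 rad/s.
V_P = V_A + ω_rod × AP, with AP = 0.0617 m along the rod.
Components: V_Px = −rω sinθ − a·ω_rod·sinφ = -7.1332 m/s;  V_Py = rω cosθ + a·ω_rod·cosφ = +10.897 m/s.
|V_P| = √(V_Px² + V_Py²) = 13.024 m/s.

13.0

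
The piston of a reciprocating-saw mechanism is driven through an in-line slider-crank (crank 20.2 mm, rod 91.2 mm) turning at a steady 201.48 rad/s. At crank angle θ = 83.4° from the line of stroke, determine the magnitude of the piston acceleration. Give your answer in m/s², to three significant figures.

ω = 201.5 rad/s
x(θ) = r cosθ + √(L² − r² sin²θ); with ω constant, a = ω²·d²x/dθ².
d²x/dθ² = −r cosθ − r²(cos2θ)/√u − r⁴ sin²2θ/(4u^{3/2}),  u = L² − r² sin²θ = 0.00791479 m².
Substituting r = 0.0202 m, L = 0.0912 m, θ = 83.4°: d²x/dθ² = +0.0021405 m.
a = ω²·d²x/dθ² = (201.5)²·(+0.0021405) = +86.893 m/s²;  |a| = 86.893 m/s².

86.9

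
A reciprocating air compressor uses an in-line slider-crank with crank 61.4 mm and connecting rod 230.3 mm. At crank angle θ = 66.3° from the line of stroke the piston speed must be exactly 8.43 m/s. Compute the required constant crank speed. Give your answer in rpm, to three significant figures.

1290

For an in-line slider-crank, |v_piston| = rω|sinθ|·[1 + r cosθ/√(L² − r² sin²θ)].
With r = 0.0614 m, L = 0.2303 m, θ = 66.3°: the bracketed kinematic factor |dx/dθ| = 0.062435 m.
ω = v/|dx/dθ| = 8.43/0.062435 = 135.02 rad/s.
N = 60ω/(2π) = 1289.4 rpm.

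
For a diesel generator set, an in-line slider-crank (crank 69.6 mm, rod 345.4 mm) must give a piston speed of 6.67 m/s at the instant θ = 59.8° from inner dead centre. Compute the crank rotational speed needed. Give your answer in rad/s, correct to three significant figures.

For an in-line slider-crank, |v_piston| = rω|sinθ|·[1 + r cosθ/√(L² − r² sin²θ)].
With r = 0.0696 m, L = 0.3454 m, θ = 59.8°: the bracketed kinematic factor |dx/dθ| = 0.066345 m.
ω = v/|dx/dθ| = 6.67/0.066345 = 100.53 rad/s.

101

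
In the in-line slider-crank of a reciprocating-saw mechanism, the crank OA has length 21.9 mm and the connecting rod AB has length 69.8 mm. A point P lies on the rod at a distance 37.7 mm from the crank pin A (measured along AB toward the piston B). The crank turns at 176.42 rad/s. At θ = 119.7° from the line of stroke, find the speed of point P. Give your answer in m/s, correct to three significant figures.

3.19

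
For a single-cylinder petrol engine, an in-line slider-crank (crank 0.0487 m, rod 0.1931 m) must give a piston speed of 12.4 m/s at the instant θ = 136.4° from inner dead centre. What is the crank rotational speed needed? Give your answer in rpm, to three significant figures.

4330

For an in-line slider-crank, |v_piston| = rω|sinθ|·[1 + r cosθ/√(L² − r² sin²θ)].
With r = 0.0487 m, L = 0.1931 m, θ = 136.4°: the bracketed kinematic factor |dx/dθ| = 0.027356 m.
ω = v/|dx/dθ| = 12.4/0.027356 = 453.29 rad/s.
N = 60ω/(2π) = 4328.6 rpm.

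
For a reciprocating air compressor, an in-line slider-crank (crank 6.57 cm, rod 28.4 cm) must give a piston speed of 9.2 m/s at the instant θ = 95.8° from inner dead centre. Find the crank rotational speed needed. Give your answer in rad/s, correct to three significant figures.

144

For an in-line slider-crank, |v_piston| = rω|sinθ|·[1 + r cosθ/√(L² − r² sin²θ)].
With r = 0.0657 m, L = 0.284 m, θ = 95.8°: the bracketed kinematic factor |dx/dθ| = 0.063793 m.
ω = v/|dx/dθ| = 9.2/0.063793 = 144.22 rad/s.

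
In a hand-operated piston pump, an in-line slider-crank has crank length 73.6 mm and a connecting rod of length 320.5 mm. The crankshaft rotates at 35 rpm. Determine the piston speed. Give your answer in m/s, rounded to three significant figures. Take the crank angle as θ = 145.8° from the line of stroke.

0.123

ω = 2π·35/60 = 3.665 rad/s
For an in-line slider-crank, x = r cosθ + √(L² − r² sin²θ), so v = −rω sinθ·[1 + r cosθ/√(L² − r² sin²θ)].
With r = 0.0736 m, L = 0.3205 m, θ = 145.8°: √(L² − r² sin²θ) = 0.31782 m.
v = −0.0736·3.665·0.56208·[1 + 0.0736·-0.82708/0.31782] = -0.12258 m/s.
|v| = 0.12258 m/s.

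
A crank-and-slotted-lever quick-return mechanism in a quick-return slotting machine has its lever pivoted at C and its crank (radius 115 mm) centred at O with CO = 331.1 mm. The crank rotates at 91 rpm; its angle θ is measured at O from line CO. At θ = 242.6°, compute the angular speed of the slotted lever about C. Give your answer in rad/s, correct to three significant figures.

0.466

ω = 9.529 rad/s (from 91 rpm).
Crank pin A relative to C: A = (d + r cosθ, r sinθ); lever angle φ = atan2(r sinθ, d + r cosθ).
Differentiating tanφ: φ̇ = rω(d cosθ + r)/(d² + r² + 2dr cosθ).
d² + r² + 2dr cosθ = |CA|² = 0.0878066 m²;  d cosθ + r = -0.037372 m.
|ω_lever| = |0.115·9.529·-0.037372| / 0.0878066 = 0.46643 rad/s.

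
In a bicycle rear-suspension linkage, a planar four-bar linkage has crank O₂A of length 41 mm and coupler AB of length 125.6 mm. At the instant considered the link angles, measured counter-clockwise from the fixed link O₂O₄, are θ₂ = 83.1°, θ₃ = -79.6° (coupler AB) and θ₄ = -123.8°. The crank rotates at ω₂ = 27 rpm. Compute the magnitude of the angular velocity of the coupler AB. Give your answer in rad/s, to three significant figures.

ω₂ = 2.827 rad/s (from 27 rpm).
Differentiating the loop-closure r₂e^{iθ₂}+r₃e^{iθ₃}=r₁+r₄e^{iθ₄} gives r₂ω₂e^{iθ₂}+r₃ω₃e^{iθ₃}=r₄ω₄e^{iθ₄}.
Eliminating the other unknown: ω₃ = r₂ω₂ sin(θ₄−θ₂) / [r₃ sin(θ₃−θ₄)].
Numerator sine = +0.45243; denominator sine = +0.69717.
Result = 0.041·2.827·(+0.45243) / (0.1256·(+0.69717)) = +0.59897 rad/s; magnitude 0.59897 rad/s.

0.599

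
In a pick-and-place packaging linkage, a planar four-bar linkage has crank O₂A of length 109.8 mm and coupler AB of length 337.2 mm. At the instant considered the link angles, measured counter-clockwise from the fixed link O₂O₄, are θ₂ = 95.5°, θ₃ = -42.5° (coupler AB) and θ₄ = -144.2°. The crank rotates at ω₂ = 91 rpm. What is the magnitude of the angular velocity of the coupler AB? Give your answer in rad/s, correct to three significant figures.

2.74

ω₂ = 9.529 rad/s (from 91 rpm).
Differentiating the loop-closure r₂e^{iθ₂}+r₃e^{iθ₃}=r₁+r₄e^{iθ₄} gives r₂ω₂e^{iθ₂}+r₃ω₃e^{iθ₃}=r₄ω₄e^{iθ₄}.
Eliminating the other unknown: ω₃ = r₂ω₂ sin(θ₄−θ₂) / [r₃ sin(θ₃−θ₄)].
Numerator sine = +0.86340; denominator sine = +0.97922.
Result = 0.1098·9.529·(+0.86340) / (0.3372·(+0.97922)) = +2.736 rad/s; magnitude 2.736 rad/s.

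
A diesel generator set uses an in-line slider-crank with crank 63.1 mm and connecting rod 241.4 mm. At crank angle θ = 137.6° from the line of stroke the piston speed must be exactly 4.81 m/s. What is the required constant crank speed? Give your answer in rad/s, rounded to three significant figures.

For an in-line slider-crank, |v_piston| = rω|sinθ|·[1 + r cosθ/√(L² − r² sin²θ)].
With r = 0.0631 m, L = 0.2414 m, θ = 137.6°: the bracketed kinematic factor |dx/dθ| = 0.034205 m.
ω = v/|dx/dθ| = 4.81/0.034205 = 140.62 rad/s.

141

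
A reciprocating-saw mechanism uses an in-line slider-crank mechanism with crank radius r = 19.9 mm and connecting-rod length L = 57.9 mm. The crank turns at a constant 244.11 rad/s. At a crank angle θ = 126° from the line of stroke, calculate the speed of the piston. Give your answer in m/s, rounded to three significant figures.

3.10

ω = 244.1 rad/s
For an in-line slider-crank, x = r cosθ + √(L² − r² sin²θ), so v = −rω sinθ·[1 + r cosθ/√(L² − r² sin²θ)].
With r = 0.0199 m, L = 0.0579 m, θ = 126°: √(L² − r² sin²θ) = 0.055617 m.
v = −0.0199·244.1·0.80902·[1 + 0.0199·-0.58779/0.055617] = -3.1035 m/s.
|v| = 3.1035 m/s.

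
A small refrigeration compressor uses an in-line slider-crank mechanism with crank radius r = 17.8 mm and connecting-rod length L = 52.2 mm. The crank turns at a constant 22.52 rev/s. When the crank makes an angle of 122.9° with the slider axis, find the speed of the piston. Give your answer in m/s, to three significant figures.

1.71

ω = 2π·22.5 = 141.5 rad/s
For an in-line slider-crank, x = r cosθ + √(L² − r² sin²θ), so v = −rω sinθ·[1 + r cosθ/√(L² − r² sin²θ)].
With r = 0.0178 m, L = 0.0522 m, θ = 122.9°: √(L² − r² sin²θ) = 0.050015 m.
v = −0.0178·141.5·0.83962·[1 + 0.0178·-0.54317/0.050015] = -1.7059 m/s.
|v| = 1.7059 m/s.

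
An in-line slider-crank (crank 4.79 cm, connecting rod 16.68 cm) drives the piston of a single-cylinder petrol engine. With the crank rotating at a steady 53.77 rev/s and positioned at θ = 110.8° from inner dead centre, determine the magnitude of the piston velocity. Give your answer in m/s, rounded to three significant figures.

13.5

ω = 2π·53.8 = 337.8 rad/s
For an in-line slider-crank, x = r cosθ + √(L² − r² sin²θ), so v = −rω sinθ·[1 + r cosθ/√(L² − r² sin²θ)].
With r = 0.0479 m, L = 0.1668 m, θ = 110.8°: √(L² − r² sin²θ) = 0.16068 m.
v = −0.0479·337.8·0.93483·[1 + 0.0479·-0.35511/0.16068] = -13.527 m/s.
|v| = 13.527 m/s.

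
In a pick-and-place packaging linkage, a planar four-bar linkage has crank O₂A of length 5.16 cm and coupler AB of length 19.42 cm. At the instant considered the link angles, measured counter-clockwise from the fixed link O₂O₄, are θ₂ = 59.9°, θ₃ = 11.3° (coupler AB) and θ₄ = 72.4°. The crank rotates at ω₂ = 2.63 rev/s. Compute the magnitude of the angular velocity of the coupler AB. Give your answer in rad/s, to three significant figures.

1.09

ω₂ = 16.52 rad/s (from 2.63 rev/s).
Differentiating the loop-closure r₂e^{iθ₂}+r₃e^{iθ₃}=r₁+r₄e^{iθ₄} gives r₂ω₂e^{iθ₂}+r₃ω₃e^{iθ₃}=r₄ω₄e^{iθ₄}.
Eliminating the other unknown: ω₃ = r₂ω₂ sin(θ₄−θ₂) / [r₃ sin(θ₃−θ₄)].
Numerator sine = +0.21644; denominator sine = -0.87546.
Result = 0.0516·16.52·(+0.21644) / (0.1942·(-0.87546)) = -1.0855 rad/s; magnitude 1.0855 rad/s.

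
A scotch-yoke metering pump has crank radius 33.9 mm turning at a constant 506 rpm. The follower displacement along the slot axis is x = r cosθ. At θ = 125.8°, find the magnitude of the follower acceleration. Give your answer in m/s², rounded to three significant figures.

55.7

ω = 52.99 rad/s (from 506 rpm).
x = r cosθ ⇒ ẍ = −rω² cosθ (ω constant).
|a| = rω²|cosθ| = 0.0339·(52.99)²·|cos 125.8°| = 55.678 m/s².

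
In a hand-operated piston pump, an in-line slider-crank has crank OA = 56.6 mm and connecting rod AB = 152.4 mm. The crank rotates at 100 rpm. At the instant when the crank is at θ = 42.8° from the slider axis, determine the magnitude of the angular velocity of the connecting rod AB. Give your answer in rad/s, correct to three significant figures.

ω = 10.47 rad/s (converted from 100 rpm).
The rod makes angle φ with the slider axis where L sinφ = r sinθ; differentiating, L cosφ·φ̇ = r ω cosθ.
L cosφ = √(L² − r² sin²θ) = 0.14747 m.
|ω_rod| = r ω |cosθ| / √(L² − r² sin²θ) = 0.0566·10.47·0.73373/0.14747 = 2.9491 rad/s.

2.95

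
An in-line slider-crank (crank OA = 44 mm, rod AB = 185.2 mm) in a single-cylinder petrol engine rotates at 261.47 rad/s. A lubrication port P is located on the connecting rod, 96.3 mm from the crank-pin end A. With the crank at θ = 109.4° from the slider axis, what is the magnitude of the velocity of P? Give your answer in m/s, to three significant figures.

ω = 261.5 rad/s.  Crank-pin speed |V_A| = rω = 11.505 m/s, perpendicular to OA.
Rod angle: sinφ = −(r/L) sinθ ⇒ φ = -12.949°; ω_rod = −rω cosθ/√(L²−r²sin²θ) = +21.172 rad/s.
V_P = V_A + ω_rod × AP, with AP = 0.0963 m along the rod.
Components: V_Px = −rω sinθ − a·ω_rod·sinφ = -10.395 m/s;  V_Py = rω cosθ + a·ω_rod·cosφ = -1.8344 m/s.
|V_P| = √(V_Px² + V_Py²) = 10.555 m/s.

10.6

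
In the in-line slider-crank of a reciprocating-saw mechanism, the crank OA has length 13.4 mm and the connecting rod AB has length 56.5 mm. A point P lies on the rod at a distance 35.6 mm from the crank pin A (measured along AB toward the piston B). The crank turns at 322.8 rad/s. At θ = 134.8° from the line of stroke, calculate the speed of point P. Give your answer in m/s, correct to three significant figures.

2.96

ω = 322.8 rad/s.  Crank-pin speed |V_A| = rω = 4.3255 m/s, perpendicular to OA.
Rod angle: sinφ = −(r/L) sinθ ⇒ φ = -9.688°; ω_rod = −rω cosθ/√(L²−r²sin²θ) = +54.726 rad/s.
V_P = V_A + ω_rod × AP, with AP = 0.0356 m along the rod.
Components: V_Px = −rω sinθ − a·ω_rod·sinφ = -2.7414 m/s;  V_Py = rω cosθ + a·ω_rod·cosφ = -1.1275 m/s.
|V_P| = √(V_Px² + V_Py²) = 2.9642 m/s.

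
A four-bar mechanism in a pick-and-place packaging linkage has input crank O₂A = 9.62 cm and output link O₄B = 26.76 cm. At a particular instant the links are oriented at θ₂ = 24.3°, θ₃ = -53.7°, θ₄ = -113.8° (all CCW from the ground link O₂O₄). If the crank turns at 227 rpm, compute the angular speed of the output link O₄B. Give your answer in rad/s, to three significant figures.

9.64

ω₂ = 23.77 rad/s (from 227 rpm).
Differentiating the loop-closure r₂e^{iθ₂}+r₃e^{iθ₃}=r₁+r₄e^{iθ₄} gives r₂ω₂e^{iθ₂}+r₃ω₃e^{iθ₃}=r₄ω₄e^{iθ₄}.
Eliminating the other unknown: ω₄ = r₂ω₂ sin(θ₂−θ₃) / [r₄ sin(θ₄−θ₃)].
Numerator sine = +0.97815; denominator sine = -0.86690.
Result = 0.0962·23.77·(+0.97815) / (0.2676·(-0.86690)) = -9.6423 rad/s; magnitude 9.6423 rad/s.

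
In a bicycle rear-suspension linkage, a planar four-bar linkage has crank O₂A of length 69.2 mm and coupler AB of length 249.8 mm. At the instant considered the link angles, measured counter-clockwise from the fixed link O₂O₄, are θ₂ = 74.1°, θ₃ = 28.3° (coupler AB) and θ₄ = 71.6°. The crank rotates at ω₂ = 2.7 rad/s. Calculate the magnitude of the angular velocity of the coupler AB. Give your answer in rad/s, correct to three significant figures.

0.0476

ω₂ = 2.7 rad/s
Differentiating the loop-closure r₂e^{iθ₂}+r₃e^{iθ₃}=r₁+r₄e^{iθ₄} gives r₂ω₂e^{iθ₂}+r₃ω₃e^{iθ₃}=r₄ω₄e^{iθ₄}.
Eliminating the other unknown: ω₃ = r₂ω₂ sin(θ₄−θ₂) / [r₃ sin(θ₃−θ₄)].
Numerator sine = -0.04362; denominator sine = -0.68582.
Result = 0.0692·2.7·(-0.04362) / (0.2498·(-0.68582)) = +0.047572 rad/s; magnitude 0.047572 rad/s.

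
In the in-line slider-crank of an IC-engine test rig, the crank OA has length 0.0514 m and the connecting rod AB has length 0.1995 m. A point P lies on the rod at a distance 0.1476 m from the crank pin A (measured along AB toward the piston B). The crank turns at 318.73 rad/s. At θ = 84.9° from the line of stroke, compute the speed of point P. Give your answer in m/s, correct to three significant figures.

ω = 318.7 rad/s.  Crank-pin speed |V_A| = rω = 16.383 m/s, perpendicular to OA.
Rod angle: sinφ = −(r/L) sinθ ⇒ φ = -14.870°; ω_rod = −rω cosθ/√(L²−r²sin²θ) = -7.5528 rad/s.
V_P = V_A + ω_rod × AP, with AP = 0.1476 m along the rod.
Components: V_Px = −rω sinθ − a·ω_rod·sinφ = -16.604 m/s;  V_Py = rω cosθ + a·ω_rod·cosφ = +0.37886 m/s.
|V_P| = √(V_Px² + V_Py²) = 16.608 m/s.

16.6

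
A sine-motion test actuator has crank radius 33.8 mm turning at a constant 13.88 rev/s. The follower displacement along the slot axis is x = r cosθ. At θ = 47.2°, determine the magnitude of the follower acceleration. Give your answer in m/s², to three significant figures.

ω = 87.21 rad/s (from 13.88 rev/s).
x = r cosθ ⇒ ẍ = −rω² cosθ (ω constant).
|a| = rω²|cosθ| = 0.0338·(87.21)²·|cos 47.2°| = 174.67 m/s².

175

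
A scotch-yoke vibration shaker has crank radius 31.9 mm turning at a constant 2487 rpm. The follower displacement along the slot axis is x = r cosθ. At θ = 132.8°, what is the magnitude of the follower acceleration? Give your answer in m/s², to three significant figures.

ω = 260.4 rad/s (from 2487 rpm).
x = r cosθ ⇒ ẍ = −rω² cosθ (ω constant).
|a| = rω²|cosθ| = 0.0319·(260.4)²·|cos 132.8°| = 1470.1 m/s².

1470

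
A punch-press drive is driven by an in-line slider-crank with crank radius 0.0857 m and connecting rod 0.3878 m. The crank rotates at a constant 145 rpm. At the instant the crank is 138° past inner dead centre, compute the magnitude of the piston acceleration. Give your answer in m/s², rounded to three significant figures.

ω = 2π·145/60 = 15.18 rad/s
x(θ) = r cosθ + √(L² − r² sin²θ); with ω constant, a = ω²·d²x/dθ².
d²x/dθ² = −r cosθ − r²(cos2θ)/√u − r⁴ sin²2θ/(4u^{3/2}),  u = L² − r² sin²θ = 0.1471 m².
Substituting r = 0.0857 m, L = 0.3878 m, θ = 138°: d²x/dθ² = +0.061449 m.
a = ω²·d²x/dθ² = (15.18)²·(+0.061449) = +14.168 m/s²;  |a| = 14.168 m/s².

14.2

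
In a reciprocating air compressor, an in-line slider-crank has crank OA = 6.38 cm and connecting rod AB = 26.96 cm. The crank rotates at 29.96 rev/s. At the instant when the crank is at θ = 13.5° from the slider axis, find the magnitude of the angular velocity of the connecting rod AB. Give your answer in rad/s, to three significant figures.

43.4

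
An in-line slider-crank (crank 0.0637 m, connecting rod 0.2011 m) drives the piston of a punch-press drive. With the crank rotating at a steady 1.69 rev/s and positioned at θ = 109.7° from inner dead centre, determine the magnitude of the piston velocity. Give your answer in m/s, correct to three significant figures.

ω = 2π·1.69 = 10.62 rad/s
For an in-line slider-crank, x = r cosθ + √(L² − r² sin²θ), so v = −rω sinθ·[1 + r cosθ/√(L² − r² sin²θ)].
With r = 0.0637 m, L = 0.2011 m, θ = 109.7°: √(L² − r² sin²θ) = 0.19195 m.
v = −0.0637·10.62·0.94147·[1 + 0.0637·-0.33710/0.19195] = -0.56558 m/s.
|v| = 0.56558 m/s.

0.566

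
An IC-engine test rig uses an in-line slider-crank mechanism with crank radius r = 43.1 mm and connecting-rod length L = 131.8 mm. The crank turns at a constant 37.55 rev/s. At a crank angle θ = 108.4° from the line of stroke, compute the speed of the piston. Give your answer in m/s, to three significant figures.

8.60

ω = 2π·37.5 = 235.9 rad/s
For an in-line slider-crank, x = r cosθ + √(L² − r² sin²θ), so v = −rω sinθ·[1 + r cosθ/√(L² − r² sin²θ)].
With r = 0.0431 m, L = 0.1318 m, θ = 108.4°: √(L² − r² sin²θ) = 0.12529 m.
v = −0.0431·235.9·0.94888·[1 + 0.0431·-0.31565/0.12529] = -8.6012 m/s.
|v| = 8.6012 m/s.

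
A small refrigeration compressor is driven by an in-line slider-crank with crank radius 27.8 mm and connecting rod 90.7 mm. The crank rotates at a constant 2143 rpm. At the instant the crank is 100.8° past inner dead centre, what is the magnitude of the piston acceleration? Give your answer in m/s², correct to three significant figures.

679

ω = 2π·2143/60 = 224.4 rad/s
x(θ) = r cosθ + √(L² − r² sin²θ); with ω constant, a = ω²·d²x/dθ².
d²x/dθ² = −r cosθ − r²(cos2θ)/√u − r⁴ sin²2θ/(4u^{3/2}),  u = L² − r² sin²θ = 0.00748079 m².
Substituting r = 0.0278 m, L = 0.0907 m, θ = 100.8°: d²x/dθ² = +0.013486 m.
a = ω²·d²x/dθ² = (224.4)²·(+0.013486) = +679.17 m/s²;  |a| = 679.17 m/s².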